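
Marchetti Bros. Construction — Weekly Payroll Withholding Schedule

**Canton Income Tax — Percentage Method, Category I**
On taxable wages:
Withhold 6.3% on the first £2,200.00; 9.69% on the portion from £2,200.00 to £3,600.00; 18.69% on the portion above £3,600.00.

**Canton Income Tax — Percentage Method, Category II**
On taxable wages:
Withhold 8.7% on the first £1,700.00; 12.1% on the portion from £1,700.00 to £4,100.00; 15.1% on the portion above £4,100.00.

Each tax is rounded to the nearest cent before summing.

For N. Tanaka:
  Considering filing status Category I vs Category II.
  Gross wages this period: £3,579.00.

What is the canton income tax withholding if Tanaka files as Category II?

Canton Income Tax (Category II): taxable = £3,579.00
  £147.90 + 12.1% × (£3,579.00 − £1,700.00) = £147.90 + 12.1% × £1,879.00 = £375.26

£375.26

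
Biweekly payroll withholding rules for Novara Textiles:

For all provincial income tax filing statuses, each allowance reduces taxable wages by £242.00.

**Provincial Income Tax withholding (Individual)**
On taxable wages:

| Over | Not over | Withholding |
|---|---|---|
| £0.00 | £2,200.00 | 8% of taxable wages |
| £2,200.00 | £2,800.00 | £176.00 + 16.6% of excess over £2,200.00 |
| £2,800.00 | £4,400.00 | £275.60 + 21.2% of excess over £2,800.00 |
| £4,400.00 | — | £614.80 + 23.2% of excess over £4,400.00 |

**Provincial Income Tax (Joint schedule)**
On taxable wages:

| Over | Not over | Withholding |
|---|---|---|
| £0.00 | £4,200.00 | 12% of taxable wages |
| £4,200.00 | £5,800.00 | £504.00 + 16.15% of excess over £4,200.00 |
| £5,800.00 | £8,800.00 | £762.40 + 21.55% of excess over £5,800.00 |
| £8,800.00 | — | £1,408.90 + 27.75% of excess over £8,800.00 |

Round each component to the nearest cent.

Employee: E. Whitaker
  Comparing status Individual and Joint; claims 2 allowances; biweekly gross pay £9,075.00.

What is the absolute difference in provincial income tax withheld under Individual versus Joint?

£223.25

Provincial Income Tax (Individual): taxable = £9,075.00 − 2×£242.00 = £8,591.00
  £614.80 + 23.2% × (£8,591.00 − £4,400.00) = £614.80 + 23.2% × £4,191.00 = £1,587.11
Provincial Income Tax (Joint): taxable = £9,075.00 − 2×£242.00 = £8,591.00
  £762.40 + 21.55% × (£8,591.00 − £5,800.00) = £762.40 + 21.55% × £2,791.00 = £1,363.86
Difference: |£1,587.11 − £1,363.86| = £223.25 (higher under Individual)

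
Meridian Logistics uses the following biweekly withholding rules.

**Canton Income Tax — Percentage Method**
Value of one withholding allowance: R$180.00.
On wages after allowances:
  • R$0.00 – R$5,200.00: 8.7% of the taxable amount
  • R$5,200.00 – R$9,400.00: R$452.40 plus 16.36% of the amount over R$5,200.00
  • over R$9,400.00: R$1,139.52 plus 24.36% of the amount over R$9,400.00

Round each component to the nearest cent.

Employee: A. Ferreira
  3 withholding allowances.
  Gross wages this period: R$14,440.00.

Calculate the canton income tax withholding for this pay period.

Canton Income Tax: taxable = R$14,440.00 − 3×R$180.00 = R$13,900.00
  R$1,139.52 + 24.36% × (R$13,900.00 − R$9,400.00) = R$1,139.52 + 24.36% × R$4,500.00 = R$2,235.72

R$2,235.72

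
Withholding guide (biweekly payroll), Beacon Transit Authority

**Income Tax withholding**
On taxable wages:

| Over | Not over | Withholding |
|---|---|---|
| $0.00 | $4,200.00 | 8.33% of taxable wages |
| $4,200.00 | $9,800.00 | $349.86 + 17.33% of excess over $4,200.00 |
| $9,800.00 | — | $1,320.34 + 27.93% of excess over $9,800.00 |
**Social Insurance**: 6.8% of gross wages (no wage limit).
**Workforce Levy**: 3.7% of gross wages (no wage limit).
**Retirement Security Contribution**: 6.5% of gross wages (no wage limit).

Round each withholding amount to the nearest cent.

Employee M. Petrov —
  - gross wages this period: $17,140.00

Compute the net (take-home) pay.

$10,855.80

Income Tax: taxable = $17,140.00
  $1,320.34 + 27.93% × ($17,140.00 − $9,800.00) = $1,320.34 + 27.93% × $7,340.00 = $3,370.40
Social Insurance: 6.8% × $17,140.00 = $1,165.52
Workforce Levy: 3.7% × $17,140.00 = $634.18
Retirement Security Contribution: 6.5% × $17,140.00 = $1,114.10
Total withheld: $3,370.40 + $1,165.52 + $634.18 + $1,114.10 = $6,284.20
Net pay: $17,140.00 − $6,284.20 = $10,855.80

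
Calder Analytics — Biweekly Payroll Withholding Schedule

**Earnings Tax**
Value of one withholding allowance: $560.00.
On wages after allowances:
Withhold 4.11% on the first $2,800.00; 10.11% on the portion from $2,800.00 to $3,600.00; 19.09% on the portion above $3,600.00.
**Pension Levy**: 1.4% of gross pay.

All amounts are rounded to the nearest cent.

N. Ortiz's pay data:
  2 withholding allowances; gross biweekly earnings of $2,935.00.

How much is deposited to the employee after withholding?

$2,819.31

Earnings Tax: taxable = $2,935.00 − 2×$560.00 = $1,815.00
  4.11% × $1,815.00 = $74.60
Pension Levy: 1.4% × $2,935.00 = $41.09
Total withheld: $74.60 + $41.09 = $115.69
Net pay: $2,935.00 − $115.69 = $2,819.31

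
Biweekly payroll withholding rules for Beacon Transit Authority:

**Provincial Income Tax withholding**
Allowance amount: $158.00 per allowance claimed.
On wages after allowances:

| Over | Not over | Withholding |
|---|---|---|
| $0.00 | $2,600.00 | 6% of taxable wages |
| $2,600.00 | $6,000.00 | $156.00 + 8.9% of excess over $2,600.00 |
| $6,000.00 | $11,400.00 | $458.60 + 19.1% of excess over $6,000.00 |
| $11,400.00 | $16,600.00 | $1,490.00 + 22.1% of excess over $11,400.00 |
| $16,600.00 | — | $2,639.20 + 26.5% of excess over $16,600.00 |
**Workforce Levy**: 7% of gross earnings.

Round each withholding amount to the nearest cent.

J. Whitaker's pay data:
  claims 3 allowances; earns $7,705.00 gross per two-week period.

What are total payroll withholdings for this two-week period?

Provincial Income Tax: taxable = $7,705.00 − 3×$158.00 = $7,231.00
  $458.60 + 19.1% × ($7,231.00 − $6,000.00) = $458.60 + 19.1% × $1,231.00 = $693.72
Workforce Levy: 7% × $7,705.00 = $539.35
Total: $693.72 + $539.35 = $1,233.07

$1,233.07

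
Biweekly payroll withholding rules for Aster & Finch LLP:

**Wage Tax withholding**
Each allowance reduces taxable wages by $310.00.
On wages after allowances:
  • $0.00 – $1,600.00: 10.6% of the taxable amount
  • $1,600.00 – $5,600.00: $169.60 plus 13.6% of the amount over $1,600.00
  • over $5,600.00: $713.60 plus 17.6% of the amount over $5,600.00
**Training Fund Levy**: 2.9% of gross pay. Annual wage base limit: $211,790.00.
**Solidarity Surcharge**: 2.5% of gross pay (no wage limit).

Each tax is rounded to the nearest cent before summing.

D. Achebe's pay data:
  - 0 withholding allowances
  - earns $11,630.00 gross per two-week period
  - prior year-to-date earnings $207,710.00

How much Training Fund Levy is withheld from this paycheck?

$118.32

Training Fund Levy: cap $211,790.00 − YTD $207,710.00 = $4,080.00 subject; 2.9% × $4,080.00 = $118.32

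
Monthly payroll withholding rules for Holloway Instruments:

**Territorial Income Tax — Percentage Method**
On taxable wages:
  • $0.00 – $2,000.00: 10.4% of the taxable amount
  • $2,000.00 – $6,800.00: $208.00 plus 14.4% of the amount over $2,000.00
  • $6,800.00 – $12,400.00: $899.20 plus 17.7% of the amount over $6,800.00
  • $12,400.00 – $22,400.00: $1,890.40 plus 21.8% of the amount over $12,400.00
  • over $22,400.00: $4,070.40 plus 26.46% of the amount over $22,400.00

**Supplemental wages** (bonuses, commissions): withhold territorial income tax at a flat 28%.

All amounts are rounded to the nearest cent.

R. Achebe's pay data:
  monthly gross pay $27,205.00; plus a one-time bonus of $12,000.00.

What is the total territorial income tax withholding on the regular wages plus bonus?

$8,701.80

Territorial Income Tax: taxable = $27,205.00
  $4,070.40 + 26.46% × ($27,205.00 − $22,400.00) = $4,070.40 + 26.46% × $4,805.00 = $5,341.80
Supplemental (28% flat on bonus): 28% × $12,000.00 = $3,360.00
Total territorial income tax: $5,341.80 + $3,360.00 = $8,701.80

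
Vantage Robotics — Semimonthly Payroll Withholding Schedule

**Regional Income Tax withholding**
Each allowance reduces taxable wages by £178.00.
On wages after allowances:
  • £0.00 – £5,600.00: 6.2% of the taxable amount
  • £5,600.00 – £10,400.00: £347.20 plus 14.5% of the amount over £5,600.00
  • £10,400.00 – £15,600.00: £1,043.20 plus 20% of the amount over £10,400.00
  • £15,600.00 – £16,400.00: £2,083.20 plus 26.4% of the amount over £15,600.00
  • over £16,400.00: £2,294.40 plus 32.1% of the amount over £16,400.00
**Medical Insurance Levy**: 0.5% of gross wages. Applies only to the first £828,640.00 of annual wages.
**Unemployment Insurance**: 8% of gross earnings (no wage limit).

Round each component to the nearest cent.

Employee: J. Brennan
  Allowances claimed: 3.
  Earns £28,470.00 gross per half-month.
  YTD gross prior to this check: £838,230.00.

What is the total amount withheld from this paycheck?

£8,275.06

Regional Income Tax: taxable = £28,470.00 − 3×£178.00 = £27,936.00
  £2,294.40 + 32.1% × (£27,936.00 − £16,400.00) = £2,294.40 + 32.1% × £11,536.00 = £5,997.46
Medical Insurance Levy: YTD £838,230.00 ≥ cap £828,640.00 → £0.00
Unemployment Insurance: 8% × £28,470.00 = £2,277.60
Total: £5,997.46 + £0.00 + £2,277.60 = £8,275.06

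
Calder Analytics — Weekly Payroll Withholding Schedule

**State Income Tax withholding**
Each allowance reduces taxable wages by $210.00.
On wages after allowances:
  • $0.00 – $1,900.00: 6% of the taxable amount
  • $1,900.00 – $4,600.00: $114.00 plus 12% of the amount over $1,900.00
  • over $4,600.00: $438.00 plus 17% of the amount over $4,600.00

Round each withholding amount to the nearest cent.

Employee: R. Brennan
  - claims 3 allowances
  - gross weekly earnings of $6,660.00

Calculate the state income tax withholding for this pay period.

State Income Tax: taxable = $6,660.00 − 3×$210.00 = $6,030.00
  $438.00 + 17% × ($6,030.00 − $4,600.00) = $438.00 + 17% × $1,430.00 = $681.10

$681.10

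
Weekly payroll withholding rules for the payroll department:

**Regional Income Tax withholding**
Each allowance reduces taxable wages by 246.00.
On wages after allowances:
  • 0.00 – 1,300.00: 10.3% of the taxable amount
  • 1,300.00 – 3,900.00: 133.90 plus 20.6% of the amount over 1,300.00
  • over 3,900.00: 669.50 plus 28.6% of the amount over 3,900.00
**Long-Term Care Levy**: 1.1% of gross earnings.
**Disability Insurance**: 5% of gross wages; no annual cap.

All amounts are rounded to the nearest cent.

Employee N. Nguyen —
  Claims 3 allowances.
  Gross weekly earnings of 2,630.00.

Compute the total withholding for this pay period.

Regional Income Tax: taxable = 2,630.00 − 3×246.00 = 1,892.00
  133.90 + 20.6% × (1,892.00 − 1,300.00) = 133.90 + 20.6% × 592.00 = 255.85
Long-Term Care Levy: 1.1% × 2,630.00 = 28.93
Disability Insurance: 5% × 2,630.00 = 131.50
Total: 255.85 + 28.93 + 131.50 = 416.28

416.28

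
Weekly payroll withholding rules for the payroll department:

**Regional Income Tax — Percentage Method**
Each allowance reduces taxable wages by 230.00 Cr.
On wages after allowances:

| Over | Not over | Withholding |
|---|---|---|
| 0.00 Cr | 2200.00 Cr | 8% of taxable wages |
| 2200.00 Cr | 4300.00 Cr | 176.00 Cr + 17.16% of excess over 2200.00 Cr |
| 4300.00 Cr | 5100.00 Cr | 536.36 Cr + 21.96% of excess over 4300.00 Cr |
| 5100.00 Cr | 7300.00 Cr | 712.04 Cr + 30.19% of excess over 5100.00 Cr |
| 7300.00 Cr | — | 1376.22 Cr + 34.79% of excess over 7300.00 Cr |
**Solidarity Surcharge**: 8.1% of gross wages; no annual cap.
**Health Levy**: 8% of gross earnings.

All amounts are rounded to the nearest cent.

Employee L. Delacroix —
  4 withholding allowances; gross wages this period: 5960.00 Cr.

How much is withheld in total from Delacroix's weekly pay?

Regional Income Tax: taxable = 5960.00 Cr − 4×230.00 Cr = 5040.00 Cr
  536.36 Cr + 21.96% × (5040.00 Cr − 4300.00 Cr) = 536.36 Cr + 21.96% × 740.00 Cr = 698.86 Cr
Solidarity Surcharge: 8.1% × 5960.00 Cr = 482.76 Cr
Health Levy: 8% × 5960.00 Cr = 476.80 Cr
Total: 698.86 Cr + 482.76 Cr + 476.80 Cr = 1658.42 Cr

1658.42 Cr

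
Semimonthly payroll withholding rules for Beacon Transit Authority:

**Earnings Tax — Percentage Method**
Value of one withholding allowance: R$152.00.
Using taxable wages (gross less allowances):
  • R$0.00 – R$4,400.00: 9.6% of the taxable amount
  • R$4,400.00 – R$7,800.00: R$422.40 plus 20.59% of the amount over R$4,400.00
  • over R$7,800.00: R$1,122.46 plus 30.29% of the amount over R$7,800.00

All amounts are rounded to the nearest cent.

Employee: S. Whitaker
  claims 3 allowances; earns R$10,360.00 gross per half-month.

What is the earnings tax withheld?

Earnings Tax: taxable = R$10,360.00 − 3×R$152.00 = R$9,904.00
  R$1,122.46 + 30.29% × (R$9,904.00 − R$7,800.00) = R$1,122.46 + 30.29% × R$2,104.00 = R$1,759.76

R$1,759.76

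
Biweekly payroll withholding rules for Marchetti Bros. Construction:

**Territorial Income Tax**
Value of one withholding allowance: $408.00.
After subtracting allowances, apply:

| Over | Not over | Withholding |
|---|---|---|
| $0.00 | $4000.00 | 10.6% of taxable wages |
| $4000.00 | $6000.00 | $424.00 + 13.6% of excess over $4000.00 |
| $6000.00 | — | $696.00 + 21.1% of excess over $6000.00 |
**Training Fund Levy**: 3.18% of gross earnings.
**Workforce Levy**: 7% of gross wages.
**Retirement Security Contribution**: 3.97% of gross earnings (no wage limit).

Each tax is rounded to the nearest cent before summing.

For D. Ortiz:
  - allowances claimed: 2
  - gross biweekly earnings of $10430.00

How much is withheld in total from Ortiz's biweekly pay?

Territorial Income Tax: taxable = $10430.00 − 2×$408.00 = $9614.00
  $696.00 + 21.1% × ($9614.00 − $6000.00) = $696.00 + 21.1% × $3614.00 = $1458.55
Training Fund Levy: 3.18% × $10430.00 = $331.67
Workforce Levy: 7% × $10430.00 = $730.10
Retirement Security Contribution: 3.97% × $10430.00 = $414.07
Total: $1458.55 + $331.67 + $730.10 + $414.07 = $2934.39

$2934.39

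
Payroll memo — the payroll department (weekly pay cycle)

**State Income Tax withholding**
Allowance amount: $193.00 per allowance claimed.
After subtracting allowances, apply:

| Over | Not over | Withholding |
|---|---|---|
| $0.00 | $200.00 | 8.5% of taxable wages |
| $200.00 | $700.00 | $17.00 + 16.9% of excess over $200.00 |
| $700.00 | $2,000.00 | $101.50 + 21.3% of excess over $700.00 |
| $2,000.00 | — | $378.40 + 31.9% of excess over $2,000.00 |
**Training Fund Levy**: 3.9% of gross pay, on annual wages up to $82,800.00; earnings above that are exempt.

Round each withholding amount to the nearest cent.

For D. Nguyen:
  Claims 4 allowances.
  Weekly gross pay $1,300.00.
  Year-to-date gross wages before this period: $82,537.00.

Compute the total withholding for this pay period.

State Income Tax: taxable = $1,300.00 − 4×$193.00 = $528.00
  $17.00 + 16.9% × ($528.00 − $200.00) = $17.00 + 16.9% × $328.00 = $72.43
Training Fund Levy: cap $82,800.00 − YTD $82,537.00 = $263.00 subject; 3.9% × $263.00 = $10.26
Total: $72.43 + $10.26 = $82.69

$82.69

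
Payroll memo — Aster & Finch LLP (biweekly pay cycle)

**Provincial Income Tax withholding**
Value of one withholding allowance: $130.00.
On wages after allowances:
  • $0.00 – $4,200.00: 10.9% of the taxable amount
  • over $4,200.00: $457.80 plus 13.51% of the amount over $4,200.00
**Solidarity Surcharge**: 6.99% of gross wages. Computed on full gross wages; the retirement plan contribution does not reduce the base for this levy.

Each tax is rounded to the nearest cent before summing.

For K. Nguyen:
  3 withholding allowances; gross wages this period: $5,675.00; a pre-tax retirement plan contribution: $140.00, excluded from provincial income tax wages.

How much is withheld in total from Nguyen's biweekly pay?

Provincial Income Tax: taxable = $5,675.00 − $140.00 − 3×$130.00 = $5,145.00
  $457.80 + 13.51% × ($5,145.00 − $4,200.00) = $457.80 + 13.51% × $945.00 = $585.47
Solidarity Surcharge: 6.99% × $5,675.00 = $396.68
Total: $585.47 + $396.68 = $982.15

$982.15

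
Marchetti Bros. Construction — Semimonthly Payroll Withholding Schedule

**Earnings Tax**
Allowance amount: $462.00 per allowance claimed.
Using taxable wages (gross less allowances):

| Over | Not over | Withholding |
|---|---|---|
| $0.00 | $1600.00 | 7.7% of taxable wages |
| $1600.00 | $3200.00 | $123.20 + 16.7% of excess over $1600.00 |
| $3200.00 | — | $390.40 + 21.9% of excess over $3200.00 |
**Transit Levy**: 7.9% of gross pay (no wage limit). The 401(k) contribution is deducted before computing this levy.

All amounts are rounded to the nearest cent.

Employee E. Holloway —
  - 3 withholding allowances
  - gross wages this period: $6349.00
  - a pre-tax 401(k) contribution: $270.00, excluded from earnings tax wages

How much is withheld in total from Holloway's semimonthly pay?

$1197.61

Earnings Tax: taxable = $6349.00 − $270.00 − 3×$462.00 = $4693.00
  $390.40 + 21.9% × ($4693.00 − $3200.00) = $390.40 + 21.9% × $1493.00 = $717.37
Transit Levy: 7.9% × $6079.00 = $480.24
Total: $717.37 + $480.24 = $1197.61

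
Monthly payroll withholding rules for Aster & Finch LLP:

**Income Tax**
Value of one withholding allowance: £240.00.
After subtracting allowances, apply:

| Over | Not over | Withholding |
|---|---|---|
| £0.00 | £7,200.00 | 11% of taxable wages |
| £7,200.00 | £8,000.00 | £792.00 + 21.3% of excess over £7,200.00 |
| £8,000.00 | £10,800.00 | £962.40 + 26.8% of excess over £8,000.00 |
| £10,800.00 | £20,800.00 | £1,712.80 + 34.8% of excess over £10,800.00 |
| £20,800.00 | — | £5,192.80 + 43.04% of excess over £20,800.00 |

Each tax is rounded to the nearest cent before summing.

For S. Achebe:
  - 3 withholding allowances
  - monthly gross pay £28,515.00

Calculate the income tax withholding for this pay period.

Income Tax: taxable = £28,515.00 − 3×£240.00 = £27,795.00
  £5,192.80 + 43.04% × (£27,795.00 − £20,800.00) = £5,192.80 + 43.04% × £6,995.00 = £8,203.45

£8,203.45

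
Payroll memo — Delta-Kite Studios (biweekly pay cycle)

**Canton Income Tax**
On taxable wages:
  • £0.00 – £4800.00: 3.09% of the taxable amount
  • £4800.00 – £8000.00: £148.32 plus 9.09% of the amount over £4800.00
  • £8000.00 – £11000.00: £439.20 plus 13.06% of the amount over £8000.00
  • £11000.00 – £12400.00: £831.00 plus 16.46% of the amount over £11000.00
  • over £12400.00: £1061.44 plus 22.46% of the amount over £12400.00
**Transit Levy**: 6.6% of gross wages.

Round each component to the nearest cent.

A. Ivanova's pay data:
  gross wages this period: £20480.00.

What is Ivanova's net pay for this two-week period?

£16252.11

Canton Income Tax: taxable = £20480.00
  £1061.44 + 22.46% × (£20480.00 − £12400.00) = £1061.44 + 22.46% × £8080.00 = £2876.21
Transit Levy: 6.6% × £20480.00 = £1351.68
Total withheld: £2876.21 + £1351.68 = £4227.89
Net pay: £20480.00 − £4227.89 = £16252.11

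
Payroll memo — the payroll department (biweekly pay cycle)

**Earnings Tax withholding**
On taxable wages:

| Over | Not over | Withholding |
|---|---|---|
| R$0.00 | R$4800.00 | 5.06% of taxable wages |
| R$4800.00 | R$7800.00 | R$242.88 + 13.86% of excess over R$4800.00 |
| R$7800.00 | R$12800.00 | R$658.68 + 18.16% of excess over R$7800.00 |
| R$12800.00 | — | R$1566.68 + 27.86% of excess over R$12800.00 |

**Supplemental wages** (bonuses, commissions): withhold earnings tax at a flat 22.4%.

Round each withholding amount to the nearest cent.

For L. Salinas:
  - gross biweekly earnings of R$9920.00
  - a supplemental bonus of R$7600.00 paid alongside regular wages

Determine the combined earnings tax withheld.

R$2746.07

Earnings Tax: taxable = R$9920.00
  R$658.68 + 18.16% × (R$9920.00 − R$7800.00) = R$658.68 + 18.16% × R$2120.00 = R$1043.67
Supplemental (22.4% flat on bonus): 22.4% × R$7600.00 = R$1702.40
Total earnings tax: R$1043.67 + R$1702.40 = R$2746.07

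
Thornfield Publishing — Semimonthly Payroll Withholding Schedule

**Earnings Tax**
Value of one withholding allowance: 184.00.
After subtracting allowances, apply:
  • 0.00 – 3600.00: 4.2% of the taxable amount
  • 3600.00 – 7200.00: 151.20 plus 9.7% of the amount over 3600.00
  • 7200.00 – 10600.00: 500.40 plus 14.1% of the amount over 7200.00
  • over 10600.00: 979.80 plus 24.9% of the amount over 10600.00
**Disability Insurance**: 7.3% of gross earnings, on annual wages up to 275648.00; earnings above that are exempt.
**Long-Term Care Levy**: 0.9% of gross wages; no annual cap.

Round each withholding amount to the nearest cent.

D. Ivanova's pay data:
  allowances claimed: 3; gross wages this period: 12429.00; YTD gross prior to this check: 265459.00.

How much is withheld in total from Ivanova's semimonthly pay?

2153.43

Earnings Tax: taxable = 12429.00 − 3×184.00 = 11877.00
  979.80 + 24.9% × (11877.00 − 10600.00) = 979.80 + 24.9% × 1277.00 = 1297.77
Disability Insurance: cap 275648.00 − YTD 265459.00 = 10189.00 subject; 7.3% × 10189.00 = 743.80
Long-Term Care Levy: 0.9% × 12429.00 = 111.86
Total: 1297.77 + 743.80 + 111.86 = 2153.43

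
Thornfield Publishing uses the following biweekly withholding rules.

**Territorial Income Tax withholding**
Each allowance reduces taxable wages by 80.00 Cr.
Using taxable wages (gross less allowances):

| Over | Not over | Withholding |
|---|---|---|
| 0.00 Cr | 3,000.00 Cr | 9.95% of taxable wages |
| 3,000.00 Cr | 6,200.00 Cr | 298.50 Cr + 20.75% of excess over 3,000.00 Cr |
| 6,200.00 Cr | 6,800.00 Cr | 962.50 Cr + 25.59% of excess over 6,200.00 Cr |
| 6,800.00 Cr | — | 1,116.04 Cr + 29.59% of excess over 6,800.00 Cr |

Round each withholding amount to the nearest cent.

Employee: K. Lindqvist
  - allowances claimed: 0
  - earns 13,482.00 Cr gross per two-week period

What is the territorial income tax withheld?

Territorial Income Tax: taxable = 13,482.00 Cr
  1,116.04 Cr + 29.59% × (13,482.00 Cr − 6,800.00 Cr) = 1,116.04 Cr + 29.59% × 6,682.00 Cr = 3,093.24 Cr

3,093.24 Cr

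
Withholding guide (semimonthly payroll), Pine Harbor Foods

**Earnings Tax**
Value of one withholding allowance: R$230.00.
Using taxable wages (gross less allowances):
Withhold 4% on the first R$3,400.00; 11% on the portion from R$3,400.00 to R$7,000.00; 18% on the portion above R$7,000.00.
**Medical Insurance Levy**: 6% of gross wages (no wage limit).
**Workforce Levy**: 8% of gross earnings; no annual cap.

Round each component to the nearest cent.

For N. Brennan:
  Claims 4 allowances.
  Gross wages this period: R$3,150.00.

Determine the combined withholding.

R$530.20

Earnings Tax: taxable = R$3,150.00 − 4×R$230.00 = R$2,230.00
  4% × R$2,230.00 = R$89.20
Medical Insurance Levy: 6% × R$3,150.00 = R$189.00
Workforce Levy: 8% × R$3,150.00 = R$252.00
Total: R$89.20 + R$189.00 + R$252.00 = R$530.20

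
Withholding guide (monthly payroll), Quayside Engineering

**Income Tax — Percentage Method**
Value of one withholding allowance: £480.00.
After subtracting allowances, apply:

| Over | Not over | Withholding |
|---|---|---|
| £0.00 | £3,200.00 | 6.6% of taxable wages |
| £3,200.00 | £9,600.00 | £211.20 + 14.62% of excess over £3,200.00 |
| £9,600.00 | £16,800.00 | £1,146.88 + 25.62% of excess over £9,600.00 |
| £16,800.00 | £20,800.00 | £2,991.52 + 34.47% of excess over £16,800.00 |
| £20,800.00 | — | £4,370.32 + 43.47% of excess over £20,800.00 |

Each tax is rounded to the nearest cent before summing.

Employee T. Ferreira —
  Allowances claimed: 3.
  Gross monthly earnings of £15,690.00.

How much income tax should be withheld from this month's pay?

£2,338.21

Income Tax: taxable = £15,690.00 − 3×£480.00 = £14,250.00
  £1,146.88 + 25.62% × (£14,250.00 − £9,600.00) = £1,146.88 + 25.62% × £4,650.00 = £2,338.21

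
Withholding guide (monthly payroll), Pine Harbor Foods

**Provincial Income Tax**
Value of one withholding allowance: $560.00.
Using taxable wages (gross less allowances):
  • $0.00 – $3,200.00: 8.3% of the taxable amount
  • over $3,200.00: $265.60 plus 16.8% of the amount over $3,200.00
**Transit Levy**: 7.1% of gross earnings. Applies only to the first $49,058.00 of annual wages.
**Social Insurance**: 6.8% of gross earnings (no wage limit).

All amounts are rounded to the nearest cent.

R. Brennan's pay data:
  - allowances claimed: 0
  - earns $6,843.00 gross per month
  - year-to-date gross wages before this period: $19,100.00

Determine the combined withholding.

Provincial Income Tax: taxable = $6,843.00
  $265.60 + 16.8% × ($6,843.00 − $3,200.00) = $265.60 + 16.8% × $3,643.00 = $877.62
Transit Levy: 7.1% × $6,843.00 = $485.85
Social Insurance: 6.8% × $6,843.00 = $465.32
Total: $877.62 + $485.85 + $465.32 = $1,828.79

$1,828.79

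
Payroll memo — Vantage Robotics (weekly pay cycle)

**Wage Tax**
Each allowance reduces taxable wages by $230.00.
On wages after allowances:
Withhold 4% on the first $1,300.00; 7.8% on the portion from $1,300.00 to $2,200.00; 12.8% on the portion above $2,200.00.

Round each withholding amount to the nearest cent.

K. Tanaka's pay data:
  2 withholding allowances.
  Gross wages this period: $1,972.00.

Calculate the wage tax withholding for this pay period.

Wage Tax: taxable = $1,972.00 − 2×$230.00 = $1,512.00
  $52.00 + 7.8% × ($1,512.00 − $1,300.00) = $52.00 + 7.8% × $212.00 = $68.54

$68.54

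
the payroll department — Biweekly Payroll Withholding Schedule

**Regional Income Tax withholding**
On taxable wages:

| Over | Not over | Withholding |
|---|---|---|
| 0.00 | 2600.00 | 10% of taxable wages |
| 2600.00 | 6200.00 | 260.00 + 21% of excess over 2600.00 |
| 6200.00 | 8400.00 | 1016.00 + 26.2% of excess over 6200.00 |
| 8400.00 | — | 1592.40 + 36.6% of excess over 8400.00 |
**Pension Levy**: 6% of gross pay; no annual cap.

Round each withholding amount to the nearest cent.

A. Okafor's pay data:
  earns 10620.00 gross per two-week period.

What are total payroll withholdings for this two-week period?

Regional Income Tax: taxable = 10620.00
  1592.40 + 36.6% × (10620.00 − 8400.00) = 1592.40 + 36.6% × 2220.00 = 2404.92
Pension Levy: 6% × 10620.00 = 637.20
Total: 2404.92 + 637.20 = 3042.12

3042.12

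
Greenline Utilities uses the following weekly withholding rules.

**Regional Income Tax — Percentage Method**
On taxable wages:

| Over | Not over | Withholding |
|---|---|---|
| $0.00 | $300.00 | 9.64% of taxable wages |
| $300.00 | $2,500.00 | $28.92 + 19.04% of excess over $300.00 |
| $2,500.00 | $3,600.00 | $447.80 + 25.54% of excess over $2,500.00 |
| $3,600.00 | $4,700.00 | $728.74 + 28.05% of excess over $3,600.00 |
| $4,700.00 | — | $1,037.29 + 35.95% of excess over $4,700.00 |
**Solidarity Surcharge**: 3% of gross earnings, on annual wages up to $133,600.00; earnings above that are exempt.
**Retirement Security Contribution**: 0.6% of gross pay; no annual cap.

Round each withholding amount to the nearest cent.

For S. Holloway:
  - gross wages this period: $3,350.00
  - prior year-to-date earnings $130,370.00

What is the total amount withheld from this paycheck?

$781.89

Regional Income Tax: taxable = $3,350.00
  $447.80 + 25.54% × ($3,350.00 − $2,500.00) = $447.80 + 25.54% × $850.00 = $664.89
Solidarity Surcharge: cap $133,600.00 − YTD $130,370.00 = $3,230.00 subject; 3% × $3,230.00 = $96.90
Retirement Security Contribution: 0.6% × $3,350.00 = $20.10
Total: $664.89 + $96.90 + $20.10 = $781.89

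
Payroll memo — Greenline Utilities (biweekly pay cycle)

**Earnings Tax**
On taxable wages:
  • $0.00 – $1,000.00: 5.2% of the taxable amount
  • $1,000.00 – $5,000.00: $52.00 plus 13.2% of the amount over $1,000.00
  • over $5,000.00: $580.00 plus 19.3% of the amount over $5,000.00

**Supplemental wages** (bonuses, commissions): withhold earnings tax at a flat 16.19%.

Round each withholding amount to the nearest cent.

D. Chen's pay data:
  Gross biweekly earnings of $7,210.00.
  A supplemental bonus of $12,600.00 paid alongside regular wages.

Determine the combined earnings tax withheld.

$3,046.47

Earnings Tax: taxable = $7,210.00
  $580.00 + 19.3% × ($7,210.00 − $5,000.00) = $580.00 + 19.3% × $2,210.00 = $1,006.53
Supplemental (16.19% flat on bonus): 16.19% × $12,600.00 = $2,039.94
Total earnings tax: $1,006.53 + $2,039.94 = $3,046.47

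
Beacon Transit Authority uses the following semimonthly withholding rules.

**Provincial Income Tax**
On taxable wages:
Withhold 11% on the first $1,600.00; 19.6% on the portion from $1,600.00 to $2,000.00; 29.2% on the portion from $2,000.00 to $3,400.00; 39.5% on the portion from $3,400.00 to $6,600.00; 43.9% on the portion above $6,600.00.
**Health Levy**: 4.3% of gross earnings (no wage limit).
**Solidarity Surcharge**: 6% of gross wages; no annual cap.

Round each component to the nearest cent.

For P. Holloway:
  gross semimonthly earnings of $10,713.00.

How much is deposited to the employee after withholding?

Provincial Income Tax: taxable = $10,713.00
  $1,927.20 + 43.9% × ($10,713.00 − $6,600.00) = $1,927.20 + 43.9% × $4,113.00 = $3,732.81
Health Levy: 4.3% × $10,713.00 = $460.66
Solidarity Surcharge: 6% × $10,713.00 = $642.78
Total withheld: $3,732.81 + $460.66 + $642.78 = $4,836.25
Net pay: $10,713.00 − $4,836.25 = $5,876.75

$5,876.75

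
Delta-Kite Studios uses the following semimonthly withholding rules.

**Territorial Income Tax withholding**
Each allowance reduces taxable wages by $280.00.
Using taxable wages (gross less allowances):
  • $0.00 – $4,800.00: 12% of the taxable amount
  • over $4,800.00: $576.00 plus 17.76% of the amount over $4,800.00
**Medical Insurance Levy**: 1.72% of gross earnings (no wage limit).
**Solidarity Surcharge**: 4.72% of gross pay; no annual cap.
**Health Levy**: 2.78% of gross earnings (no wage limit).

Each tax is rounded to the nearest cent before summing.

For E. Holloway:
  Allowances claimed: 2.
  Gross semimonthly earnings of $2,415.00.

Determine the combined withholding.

Territorial Income Tax: taxable = $2,415.00 − 2×$280.00 = $1,855.00
  12% × $1,855.00 = $222.60
Medical Insurance Levy: 1.72% × $2,415.00 = $41.54
Solidarity Surcharge: 4.72% × $2,415.00 = $113.99
Health Levy: 2.78% × $2,415.00 = $67.14
Total: $222.60 + $41.54 + $113.99 + $67.14 = $445.27

$445.27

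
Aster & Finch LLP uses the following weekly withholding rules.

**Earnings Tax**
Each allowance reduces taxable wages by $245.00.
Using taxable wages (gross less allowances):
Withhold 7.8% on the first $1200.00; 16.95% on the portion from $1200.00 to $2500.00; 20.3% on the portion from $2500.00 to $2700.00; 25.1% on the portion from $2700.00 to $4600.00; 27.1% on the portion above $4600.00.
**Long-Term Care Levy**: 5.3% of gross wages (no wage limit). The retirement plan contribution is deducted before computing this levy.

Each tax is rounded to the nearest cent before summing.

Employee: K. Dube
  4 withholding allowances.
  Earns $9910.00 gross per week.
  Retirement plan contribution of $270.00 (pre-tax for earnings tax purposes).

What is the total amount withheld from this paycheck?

Earnings Tax: taxable = $9910.00 − $270.00 − 4×$245.00 = $8660.00
  $831.45 + 27.1% × ($8660.00 − $4600.00) = $831.45 + 27.1% × $4060.00 = $1931.71
Long-Term Care Levy: 5.3% × $9640.00 = $510.92
Total: $1931.71 + $510.92 = $2442.63

$2442.63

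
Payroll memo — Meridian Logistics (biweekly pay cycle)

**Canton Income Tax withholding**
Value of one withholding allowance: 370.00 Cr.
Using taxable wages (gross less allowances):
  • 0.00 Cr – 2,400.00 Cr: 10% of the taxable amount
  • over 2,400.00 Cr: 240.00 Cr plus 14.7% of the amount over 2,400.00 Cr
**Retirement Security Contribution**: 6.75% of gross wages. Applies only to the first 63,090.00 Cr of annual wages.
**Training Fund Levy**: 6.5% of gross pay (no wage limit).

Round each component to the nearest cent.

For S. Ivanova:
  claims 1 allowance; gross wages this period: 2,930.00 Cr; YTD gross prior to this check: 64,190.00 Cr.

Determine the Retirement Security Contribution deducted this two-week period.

0.00 Cr

Retirement Security Contribution: YTD 64,190.00 Cr ≥ cap 63,090.00 Cr → 0.00 Cr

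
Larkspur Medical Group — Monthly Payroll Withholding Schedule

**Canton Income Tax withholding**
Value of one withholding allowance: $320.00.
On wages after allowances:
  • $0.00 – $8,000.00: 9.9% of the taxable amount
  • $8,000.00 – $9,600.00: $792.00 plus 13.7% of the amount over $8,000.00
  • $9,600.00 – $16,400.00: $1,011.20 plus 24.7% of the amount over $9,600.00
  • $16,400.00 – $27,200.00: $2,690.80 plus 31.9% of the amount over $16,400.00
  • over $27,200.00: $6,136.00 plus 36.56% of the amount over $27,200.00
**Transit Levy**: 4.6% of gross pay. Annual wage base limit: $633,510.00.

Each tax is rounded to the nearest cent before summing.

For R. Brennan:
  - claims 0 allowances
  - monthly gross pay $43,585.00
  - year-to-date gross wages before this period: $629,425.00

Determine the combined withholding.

$12,314.27

Canton Income Tax: taxable = $43,585.00
  $6,136.00 + 36.56% × ($43,585.00 − $27,200.00) = $6,136.00 + 36.56% × $16,385.00 = $12,126.36
Transit Levy: cap $633,510.00 − YTD $629,425.00 = $4,085.00 subject; 4.6% × $4,085.00 = $187.91
Total: $12,126.36 + $187.91 = $12,314.27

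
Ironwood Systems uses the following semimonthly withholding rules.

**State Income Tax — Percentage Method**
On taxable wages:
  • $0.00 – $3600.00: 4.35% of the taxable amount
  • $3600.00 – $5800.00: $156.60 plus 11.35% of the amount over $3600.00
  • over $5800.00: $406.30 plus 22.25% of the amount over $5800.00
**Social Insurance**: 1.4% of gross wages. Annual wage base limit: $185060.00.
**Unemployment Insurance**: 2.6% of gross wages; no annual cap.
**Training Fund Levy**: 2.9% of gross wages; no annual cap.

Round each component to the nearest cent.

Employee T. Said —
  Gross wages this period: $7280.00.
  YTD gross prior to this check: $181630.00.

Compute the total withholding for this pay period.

State Income Tax: taxable = $7280.00
  $406.30 + 22.25% × ($7280.00 − $5800.00) = $406.30 + 22.25% × $1480.00 = $735.60
Social Insurance: cap $185060.00 − YTD $181630.00 = $3430.00 subject; 1.4% × $3430.00 = $48.02
Unemployment Insurance: 2.6% × $7280.00 = $189.28
Training Fund Levy: 2.9% × $7280.00 = $211.12
Total: $735.60 + $48.02 + $189.28 + $211.12 = $1184.02

$1184.02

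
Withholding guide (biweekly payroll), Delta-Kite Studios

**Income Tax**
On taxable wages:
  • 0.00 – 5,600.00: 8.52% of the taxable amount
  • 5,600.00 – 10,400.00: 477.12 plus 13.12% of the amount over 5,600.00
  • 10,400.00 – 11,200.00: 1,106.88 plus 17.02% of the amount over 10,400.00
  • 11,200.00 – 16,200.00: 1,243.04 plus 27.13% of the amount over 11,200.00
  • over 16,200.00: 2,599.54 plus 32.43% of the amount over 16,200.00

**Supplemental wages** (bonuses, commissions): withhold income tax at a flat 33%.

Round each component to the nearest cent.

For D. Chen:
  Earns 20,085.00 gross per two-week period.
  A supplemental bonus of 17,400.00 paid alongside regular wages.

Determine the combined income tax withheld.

9,601.45

Income Tax: taxable = 20,085.00
  2,599.54 + 32.43% × (20,085.00 − 16,200.00) = 2,599.54 + 32.43% × 3,885.00 = 3,859.45
Supplemental (33% flat on bonus): 33% × 17,400.00 = 5,742.00
Total income tax: 3,859.45 + 5,742.00 = 9,601.45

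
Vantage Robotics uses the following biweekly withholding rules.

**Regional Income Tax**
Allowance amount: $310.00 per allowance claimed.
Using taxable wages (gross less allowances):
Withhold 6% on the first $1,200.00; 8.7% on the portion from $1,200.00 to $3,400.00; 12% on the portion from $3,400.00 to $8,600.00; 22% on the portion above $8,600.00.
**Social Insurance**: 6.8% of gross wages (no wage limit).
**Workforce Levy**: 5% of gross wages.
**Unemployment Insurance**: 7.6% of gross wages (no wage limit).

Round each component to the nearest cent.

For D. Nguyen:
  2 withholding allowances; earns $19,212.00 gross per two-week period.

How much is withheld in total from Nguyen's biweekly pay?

$6,812.77

Regional Income Tax: taxable = $19,212.00 − 2×$310.00 = $18,592.00
  $887.40 + 22% × ($18,592.00 − $8,600.00) = $887.40 + 22% × $9,992.00 = $3,085.64
Social Insurance: 6.8% × $19,212.00 = $1,306.42
Workforce Levy: 5% × $19,212.00 = $960.60
Unemployment Insurance: 7.6% × $19,212.00 = $1,460.11
Total: $3,085.64 + $1,306.42 + $960.60 + $1,460.11 = $6,812.77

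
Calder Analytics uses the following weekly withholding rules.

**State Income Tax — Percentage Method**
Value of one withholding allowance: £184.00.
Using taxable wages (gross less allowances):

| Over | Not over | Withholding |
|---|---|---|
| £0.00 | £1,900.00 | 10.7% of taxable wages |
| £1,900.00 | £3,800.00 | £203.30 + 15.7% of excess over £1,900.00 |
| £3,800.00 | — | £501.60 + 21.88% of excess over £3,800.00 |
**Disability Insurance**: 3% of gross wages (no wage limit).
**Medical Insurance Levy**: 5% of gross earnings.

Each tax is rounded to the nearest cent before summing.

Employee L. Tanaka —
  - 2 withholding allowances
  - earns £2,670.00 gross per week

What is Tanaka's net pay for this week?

State Income Tax: taxable = £2,670.00 − 2×£184.00 = £2,302.00
  £203.30 + 15.7% × (£2,302.00 − £1,900.00) = £203.30 + 15.7% × £402.00 = £266.41
Disability Insurance: 3% × £2,670.00 = £80.10
Medical Insurance Levy: 5% × £2,670.00 = £133.50
Total withheld: £266.41 + £80.10 + £133.50 = £480.01
Net pay: £2,670.00 − £480.01 = £2,189.99

£2,189.99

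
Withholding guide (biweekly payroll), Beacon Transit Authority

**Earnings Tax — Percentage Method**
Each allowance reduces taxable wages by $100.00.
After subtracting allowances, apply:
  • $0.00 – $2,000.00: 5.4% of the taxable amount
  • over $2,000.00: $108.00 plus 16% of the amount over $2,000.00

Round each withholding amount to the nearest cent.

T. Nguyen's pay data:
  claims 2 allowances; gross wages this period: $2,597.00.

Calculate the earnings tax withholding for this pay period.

Earnings Tax: taxable = $2,597.00 − 2×$100.00 = $2,397.00
  $108.00 + 16% × ($2,397.00 − $2,000.00) = $108.00 + 16% × $397.00 = $171.52

$171.52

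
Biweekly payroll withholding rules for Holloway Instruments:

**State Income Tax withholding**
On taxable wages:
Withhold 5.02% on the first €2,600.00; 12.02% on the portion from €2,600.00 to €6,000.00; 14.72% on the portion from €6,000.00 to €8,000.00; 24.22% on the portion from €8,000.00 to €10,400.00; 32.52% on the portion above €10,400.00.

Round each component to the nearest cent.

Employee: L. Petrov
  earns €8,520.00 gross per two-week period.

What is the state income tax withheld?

State Income Tax: taxable = €8,520.00
  €833.60 + 24.22% × (€8,520.00 − €8,000.00) = €833.60 + 24.22% × €520.00 = €959.54

€959.54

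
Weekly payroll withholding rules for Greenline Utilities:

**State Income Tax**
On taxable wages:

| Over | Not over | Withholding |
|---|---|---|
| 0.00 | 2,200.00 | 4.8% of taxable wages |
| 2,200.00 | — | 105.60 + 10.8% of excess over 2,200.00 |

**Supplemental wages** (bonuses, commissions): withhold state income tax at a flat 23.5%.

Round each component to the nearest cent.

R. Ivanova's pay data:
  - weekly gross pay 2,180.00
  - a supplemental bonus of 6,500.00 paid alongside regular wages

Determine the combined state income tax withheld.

State Income Tax: taxable = 2,180.00
  4.8% × 2,180.00 = 104.64
Supplemental (23.5% flat on bonus): 23.5% × 6,500.00 = 1,527.50
Total state income tax: 104.64 + 1,527.50 = 1,632.14

1,632.14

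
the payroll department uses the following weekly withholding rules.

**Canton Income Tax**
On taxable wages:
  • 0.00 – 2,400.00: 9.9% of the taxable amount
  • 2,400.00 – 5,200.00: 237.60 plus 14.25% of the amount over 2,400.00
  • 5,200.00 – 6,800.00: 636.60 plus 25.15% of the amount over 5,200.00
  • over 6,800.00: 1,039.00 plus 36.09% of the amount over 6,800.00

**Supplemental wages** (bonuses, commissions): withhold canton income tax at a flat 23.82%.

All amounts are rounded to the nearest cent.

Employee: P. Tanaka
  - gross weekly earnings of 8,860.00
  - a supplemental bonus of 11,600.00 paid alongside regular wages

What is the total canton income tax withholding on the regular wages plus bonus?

4,545.57

Canton Income Tax: taxable = 8,860.00
  1,039.00 + 36.09% × (8,860.00 − 6,800.00) = 1,039.00 + 36.09% × 2,060.00 = 1,782.45
Supplemental (23.82% flat on bonus): 23.82% × 11,600.00 = 2,763.12
Total canton income tax: 1,782.45 + 2,763.12 = 4,545.57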